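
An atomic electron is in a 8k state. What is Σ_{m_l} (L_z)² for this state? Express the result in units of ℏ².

Σ(L_z)² = 280 ℏ²

For 8k, l = 7.
m_l runs from −7 to 7, i.e. {-7, -6, -5, -4, -3, -2, -1, 0, 1, 2, 3, 4, 5, 6, 7}.
Σ m_l² = l(l+1)(2l+1)/3 = 7·8·15/3 = 280.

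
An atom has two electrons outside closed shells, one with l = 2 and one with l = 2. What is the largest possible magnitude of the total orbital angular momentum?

|L_tot|_max = 2√5 ℏ ≈ 4.472ℏ

The total orbital quantum number L ranges from |l₁ − l₂| to l₁ + l₂ in integer steps.
So L can be 0, 1, 2, 3, 4.
The largest magnitude corresponds to L = 4: |L_tot| = ℏ√(4·5) = 2√5 ℏ.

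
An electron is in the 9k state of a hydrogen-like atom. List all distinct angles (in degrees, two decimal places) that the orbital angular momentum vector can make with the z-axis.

9k means n = 9, l = 7.
|L|² = l(l+1)ℏ² = 56ℏ², so |L| = 2√14 ℏ.
cos θ = m_l/√56 for each m_l ∈ {-7, -6, -5, -4, -3, -2, -1, 0, 1, 2, 3, 4, 5, 6, 7}.

θ ∈ {20.70°, 36.70°, 48.08°, 57.69°, 66.37°, 74.50°, 82.32°, 90.00°, 97.68°, 105.50°, 113.63°, 122.31°, 131.92°, 143.30°, 159.30°}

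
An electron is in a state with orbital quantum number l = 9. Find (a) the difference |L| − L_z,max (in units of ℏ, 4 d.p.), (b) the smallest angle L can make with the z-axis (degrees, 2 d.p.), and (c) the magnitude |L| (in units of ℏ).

|L|−L_z,max ≈ 0.4868ℏ; θ_min ≈ 18.43°; |L| = 3√10 ℏ ≈ 9.487ℏ

|L| − L_z,max = (3√10 − 9)ℏ ≈ 0.4868ℏ.
cos θ_min = 9/√90, so θ_min ≈ 18.43°.
|L| = ℏ√(9·10) = 3√10 ℏ ≈ 9.487ℏ.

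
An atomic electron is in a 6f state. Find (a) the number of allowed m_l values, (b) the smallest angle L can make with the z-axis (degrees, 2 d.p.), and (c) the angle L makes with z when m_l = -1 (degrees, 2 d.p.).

7 values; θ_min ≈ 30.00°; θ(m_l=-1) ≈ 106.78°

For 6f, l = 3.
There are 2l+1 = 7 values of m_l.
cos θ_min = 3/√12, so θ_min ≈ 30.00°.
For m_l = -1: cos θ = -1/√12, θ ≈ 106.78°.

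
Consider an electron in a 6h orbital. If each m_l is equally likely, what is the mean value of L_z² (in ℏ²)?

⟨L_z²⟩ = 10 ℏ²

6h means n = 6, l = 5.
m_l runs from −5 to 5, i.e. {-5, -4, -3, -2, -1, 0, 1, 2, 3, 4, 5}.
⟨L_z²⟩ = ℏ²·l(l+1)/3 = 10ℏ².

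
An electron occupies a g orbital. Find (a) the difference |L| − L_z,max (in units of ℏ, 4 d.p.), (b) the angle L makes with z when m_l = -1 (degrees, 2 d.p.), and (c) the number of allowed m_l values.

|L|−L_z,max ≈ 0.4721ℏ; θ(m_l=-1) ≈ 102.92°; 9 values

The letter g corresponds to l = 4.
|L| − L_z,max = (2√5 − 4)ℏ ≈ 0.4721ℏ.
For m_l = -1: cos θ = -1/√20, θ ≈ 102.92°.
There are 2l+1 = 9 values of m_l.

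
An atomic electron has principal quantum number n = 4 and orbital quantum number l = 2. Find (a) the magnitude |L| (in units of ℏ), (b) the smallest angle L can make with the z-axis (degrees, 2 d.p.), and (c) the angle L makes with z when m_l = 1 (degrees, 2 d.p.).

|L| = √6 ℏ ≈ 2.449ℏ; θ_min ≈ 35.26°; θ(m_l=1) ≈ 65.91°

|L| = ℏ√(2·3) = √6 ℏ ≈ 2.449ℏ.
cos θ_min = 2/√6, so θ_min ≈ 35.26°.
For m_l = 1: cos θ = 1/√6, θ ≈ 65.91°.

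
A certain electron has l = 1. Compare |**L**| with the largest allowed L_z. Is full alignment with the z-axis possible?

No: L_z,max = 1ℏ < |L| = √2 ℏ ≈ 1.414ℏ

|L| = √2 ℏ ≈ 1.4142ℏ, while L_z,max = lℏ = 1ℏ.
Since |L| > L_z,max, the vector can never point exactly along z; the closest it comes is θ_min = arccos(1/√2) ≈ 45.0°.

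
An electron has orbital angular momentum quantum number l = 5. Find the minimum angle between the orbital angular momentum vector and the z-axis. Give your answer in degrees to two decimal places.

|L| = ℏ√(l(l+1)) = √30 ℏ.
The smallest angle corresponds to the largest L_z, i.e. m_l = l = 5, giving L_z = 5ℏ.
cos θ_min = 5/√30, so θ_min ≈ 24.09°.

θ_min ≈ 24.09°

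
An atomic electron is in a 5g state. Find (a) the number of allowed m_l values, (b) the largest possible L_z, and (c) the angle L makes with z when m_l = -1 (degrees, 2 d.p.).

The 5g subshell has l = 4.
There are 2l+1 = 9 values of m_l.
L_z,max = lℏ = 4ℏ.
For m_l = -1: cos θ = -1/√20, θ ≈ 102.92°.

9 values; L_z,max = 4ℏ; θ(m_l=-1) ≈ 102.92°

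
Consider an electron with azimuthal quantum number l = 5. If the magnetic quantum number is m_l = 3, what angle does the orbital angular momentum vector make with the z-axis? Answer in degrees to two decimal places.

θ ≈ 56.79°

|L| = ℏ√(l(l+1)) = √30 ℏ.
L_z = m_l ℏ = 3ℏ.
cos θ = L_z/|L| = 3/√30, so θ ≈ 56.79°.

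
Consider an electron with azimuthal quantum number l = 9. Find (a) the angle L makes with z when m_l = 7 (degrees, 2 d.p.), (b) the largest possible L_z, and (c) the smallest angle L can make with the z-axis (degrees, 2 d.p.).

For m_l = 7: cos θ = 7/√90, θ ≈ 42.45°.
L_z,max = lℏ = 9ℏ.
cos θ_min = 9/√90, so θ_min ≈ 18.43°.

θ(m_l=7) ≈ 42.45°; L_z,max = 9ℏ; θ_min ≈ 18.43°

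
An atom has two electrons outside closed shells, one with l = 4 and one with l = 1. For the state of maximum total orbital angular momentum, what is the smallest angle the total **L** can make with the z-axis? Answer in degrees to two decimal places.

θ_min ≈ 24.09°

Angular momentum addition gives L = |l₁ − l₂|, …, l₁ + l₂.
L ∈ {3, 4, 5}.
The maximum is L = 5, with |L_tot| = ℏ√(5·6) = √30 ℏ.
The minimum angle with z is arccos(5/√30) ≈ 24.09°.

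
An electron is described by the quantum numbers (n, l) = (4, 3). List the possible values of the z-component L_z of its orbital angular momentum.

L_z = m_l ℏ with m_l ranging from −l to +l in integer steps.
For l = 3: m_l ∈ {-3, -2, -1, 0, 1, 2, 3}.

L_z ∈ {−3ℏ, −2ℏ, −ℏ, 0, ℏ, 2ℏ, 3ℏ}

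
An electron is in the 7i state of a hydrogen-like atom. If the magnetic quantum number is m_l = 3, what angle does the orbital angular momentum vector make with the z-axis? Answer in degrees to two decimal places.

7i means n = 7, l = 6.
|L|² = l(l+1)ℏ² = 42ℏ², so |L| = √42 ℏ.
L_z = m_l ℏ = 3ℏ.
cos θ = L_z/|L| = 3/√42, so θ ≈ 62.42°.

θ ≈ 62.42°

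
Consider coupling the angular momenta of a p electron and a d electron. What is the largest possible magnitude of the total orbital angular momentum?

|L_tot|_max = 2√3 ℏ ≈ 3.464ℏ

The total orbital quantum number L ranges from |l₁ − l₂| to l₁ + l₂ in integer steps.
So L can be 1, 2, 3.
The largest magnitude corresponds to L = 3: |L_tot| = ℏ√(3·4) = 2√3 ℏ.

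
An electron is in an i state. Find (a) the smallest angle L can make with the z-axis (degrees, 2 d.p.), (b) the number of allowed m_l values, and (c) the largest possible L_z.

The letter i corresponds to l = 6.
cos θ_min = 6/√42, so θ_min ≈ 22.21°.
There are 2l+1 = 13 values of m_l.
L_z,max = lℏ = 6ℏ.

θ_min ≈ 22.21°; 13 values; L_z,max = 6ℏ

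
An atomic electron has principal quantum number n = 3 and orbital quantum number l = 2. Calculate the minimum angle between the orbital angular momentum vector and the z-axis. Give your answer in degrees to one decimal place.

θ_min ≈ 35.3°

|L|² = l(l+1)ℏ² = 6ℏ², so |L| = √6 ℏ.
The smallest angle corresponds to the largest L_z, i.e. m_l = l = 2, giving L_z = 2ℏ.
cos θ_min = 2/√6, so θ_min ≈ 35.3°.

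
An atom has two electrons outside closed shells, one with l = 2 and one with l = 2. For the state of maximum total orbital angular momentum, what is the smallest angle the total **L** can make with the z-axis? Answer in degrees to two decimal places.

Angular momentum addition gives L = |l₁ − l₂|, …, l₁ + l₂.
Allowed values: L = 0, 1, 2, 3, 4.
The maximum is L = 4, with |L_tot| = ℏ√(4·5) = 2√5 ℏ.
The minimum angle with z is arccos(4/√20) ≈ 26.57°.

θ_min ≈ 26.57°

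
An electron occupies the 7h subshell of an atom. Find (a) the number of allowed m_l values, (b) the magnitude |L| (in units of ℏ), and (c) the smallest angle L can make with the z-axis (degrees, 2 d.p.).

11 values; |L| = √30 ℏ ≈ 5.477ℏ; θ_min ≈ 24.09°

The 7h subshell has l = 5.
There are 2l+1 = 11 values of m_l.
|L| = ℏ√(5·6) = √30 ℏ ≈ 5.477ℏ.
cos θ_min = 5/√30, so θ_min ≈ 24.09°.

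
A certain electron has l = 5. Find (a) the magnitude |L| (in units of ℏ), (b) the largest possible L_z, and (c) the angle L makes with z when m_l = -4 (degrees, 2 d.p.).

|L| = ℏ√(5·6) = √30 ℏ ≈ 5.477ℏ.
L_z,max = lℏ = 5ℏ.
For m_l = -4: cos θ = -4/√30, θ ≈ 136.91°.

|L| = √30 ℏ ≈ 5.477ℏ; L_z,max = 5ℏ; θ(m_l=-4) ≈ 136.91°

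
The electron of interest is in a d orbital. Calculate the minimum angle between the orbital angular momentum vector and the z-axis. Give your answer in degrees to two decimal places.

θ_min ≈ 35.26°

D corresponds to l = 2.
|L| = ℏ√(l(l+1)) = √6 ℏ.
The smallest angle corresponds to the largest L_z, i.e. m_l = l = 2, giving L_z = 2ℏ.
cos θ_min = 2/√6, so θ_min ≈ 35.26°.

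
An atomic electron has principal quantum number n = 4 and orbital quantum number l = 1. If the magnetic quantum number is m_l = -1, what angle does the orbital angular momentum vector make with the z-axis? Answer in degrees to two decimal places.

θ ≈ 135.00°

|L| = √(l(l+1)) ℏ = √2 ℏ.
L_z = m_l ℏ = −1ℏ.
cos θ = L_z/|L| = -1/√2, so θ ≈ 135.00°.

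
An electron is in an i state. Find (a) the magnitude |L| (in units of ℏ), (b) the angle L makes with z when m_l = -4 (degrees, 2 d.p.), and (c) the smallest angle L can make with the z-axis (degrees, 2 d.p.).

|L| = √42 ℏ ≈ 6.481ℏ; θ(m_l=-4) ≈ 128.11°; θ_min ≈ 22.21°

I corresponds to l = 6.
|L| = ℏ√(6·7) = √42 ℏ ≈ 6.481ℏ.
For m_l = -4: cos θ = -4/√42, θ ≈ 128.11°.
cos θ_min = 6/√42, so θ_min ≈ 22.21°.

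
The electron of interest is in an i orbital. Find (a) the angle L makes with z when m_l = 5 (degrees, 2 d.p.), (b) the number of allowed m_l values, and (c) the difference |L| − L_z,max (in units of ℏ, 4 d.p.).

θ(m_l=5) ≈ 39.51°; 13 values; |L|−L_z,max ≈ 0.4807ℏ

For an i orbital, l = 6.
For m_l = 5: cos θ = 5/√42, θ ≈ 39.51°.
There are 2l+1 = 13 values of m_l.
|L| − L_z,max = (√42 − 6)ℏ ≈ 0.4807ℏ.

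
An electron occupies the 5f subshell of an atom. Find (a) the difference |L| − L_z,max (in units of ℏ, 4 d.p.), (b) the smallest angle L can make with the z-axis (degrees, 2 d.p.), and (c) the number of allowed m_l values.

|L|−L_z,max ≈ 0.4641ℏ; θ_min ≈ 30.00°; 7 values

For 5f, l = 3.
|L| − L_z,max = (2√3 − 3)ℏ ≈ 0.4641ℏ.
cos θ_min = 3/√12, so θ_min ≈ 30.00°.
There are 2l+1 = 7 values of m_l.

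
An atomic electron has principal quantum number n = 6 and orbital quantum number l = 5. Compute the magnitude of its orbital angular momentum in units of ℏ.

|L| = ℏ√(l(l+1)) = ℏ√(5·6) = √30 ℏ

|L| = √30 ℏ ≈ 5.477ℏ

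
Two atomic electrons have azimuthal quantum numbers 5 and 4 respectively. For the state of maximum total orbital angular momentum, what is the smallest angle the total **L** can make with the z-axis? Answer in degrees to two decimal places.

By the triangle rule, |l₁ − l₂| ≤ L ≤ l₁ + l₂.
So L can be 1, 2, 3, 4, 5, 6, 7, 8, 9.
The maximum is L = 9, with |L_tot| = ℏ√(9·10) = 3√10 ℏ.
The minimum angle with z is arccos(9/√90) ≈ 18.43°.

θ_min ≈ 18.43°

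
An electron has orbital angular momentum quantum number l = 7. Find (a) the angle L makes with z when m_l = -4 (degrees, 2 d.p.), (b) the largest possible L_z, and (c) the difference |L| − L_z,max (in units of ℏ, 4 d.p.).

For m_l = -4: cos θ = -4/√56, θ ≈ 122.31°.
L_z,max = lℏ = 7ℏ.
|L| − L_z,max = (2√14 − 7)ℏ ≈ 0.4833ℏ.

θ(m_l=-4) ≈ 122.31°; L_z,max = 7ℏ; |L|−L_z,max ≈ 0.4833ℏ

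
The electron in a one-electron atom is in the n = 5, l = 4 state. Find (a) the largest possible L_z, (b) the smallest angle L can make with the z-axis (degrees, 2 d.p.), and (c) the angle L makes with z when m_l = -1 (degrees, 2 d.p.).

L_z,max = 4ℏ; θ_min ≈ 26.57°; θ(m_l=-1) ≈ 102.92°

L_z,max = lℏ = 4ℏ.
cos θ_min = 4/√20, so θ_min ≈ 26.57°.
For m_l = -1: cos θ = -1/√20, θ ≈ 102.92°.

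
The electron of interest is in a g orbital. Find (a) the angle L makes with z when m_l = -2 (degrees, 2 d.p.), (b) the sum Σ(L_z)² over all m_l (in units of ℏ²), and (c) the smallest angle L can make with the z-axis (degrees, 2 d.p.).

A g state has l = 4.
For m_l = -2: cos θ = -2/√20, θ ≈ 116.57°.
Σ m_l² = 60, so Σ(L_z)² = 60 ℏ².
cos θ_min = 4/√20, so θ_min ≈ 26.57°.

θ(m_l=-2) ≈ 116.57°; Σ(L_z)² = 60 ℏ²; θ_min ≈ 26.57°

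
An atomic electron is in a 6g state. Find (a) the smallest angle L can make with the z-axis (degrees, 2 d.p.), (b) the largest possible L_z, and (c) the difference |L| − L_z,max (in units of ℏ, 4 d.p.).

The 6g subshell has l = 4.
cos θ_min = 4/√20, so θ_min ≈ 26.57°.
L_z,max = lℏ = 4ℏ.
|L| − L_z,max = (2√5 − 4)ℏ ≈ 0.4721ℏ.

θ_min ≈ 26.57°; L_z,max = 4ℏ; |L|−L_z,max ≈ 0.4721ℏ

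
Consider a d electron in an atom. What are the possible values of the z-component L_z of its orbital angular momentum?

L_z ∈ {−2ℏ, −ℏ, 0, ℏ, 2ℏ}

The letter d corresponds to l = 2.
L_z = m_l ℏ with m_l ranging from −l to +l in integer steps.
For l = 2: m_l ∈ {-2, -1, 0, 1, 2}.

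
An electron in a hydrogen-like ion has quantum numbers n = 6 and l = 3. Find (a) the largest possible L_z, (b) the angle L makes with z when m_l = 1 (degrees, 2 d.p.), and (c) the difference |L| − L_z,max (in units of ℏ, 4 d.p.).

L_z,max = lℏ = 3ℏ.
For m_l = 1: cos θ = 1/√12, θ ≈ 73.22°.
|L| − L_z,max = (2√3 − 3)ℏ ≈ 0.4641ℏ.

L_z,max = 3ℏ; θ(m_l=1) ≈ 73.22°; |L|−L_z,max ≈ 0.4641ℏ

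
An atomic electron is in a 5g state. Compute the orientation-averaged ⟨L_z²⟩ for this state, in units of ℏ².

⟨L_z²⟩ = 6.667 ℏ²

5g means n = 5, l = 4.
The allowed m_l values are -4, -3, -2, -1, 0, 1, 2, 3, 4.
⟨L_z²⟩ = ℏ²·l(l+1)/3 = 6.667ℏ².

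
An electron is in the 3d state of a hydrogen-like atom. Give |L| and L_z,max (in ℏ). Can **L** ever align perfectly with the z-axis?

For 3d, l = 2.
|L| = √6 ℏ ≈ 2.4495ℏ, while L_z,max = lℏ = 2ℏ.
Since |L| > L_z,max, the vector can never point exactly along z; the closest it comes is θ_min = arccos(2/√6) ≈ 35.3°.

No: L_z,max = 2ℏ < |L| = √6 ℏ ≈ 2.449ℏ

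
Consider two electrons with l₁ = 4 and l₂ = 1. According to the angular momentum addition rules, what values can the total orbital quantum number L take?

The total orbital quantum number L ranges from |l₁ − l₂| to l₁ + l₂ in integer steps.
So L can be 3, 4, 5.

L = 3, 4, 5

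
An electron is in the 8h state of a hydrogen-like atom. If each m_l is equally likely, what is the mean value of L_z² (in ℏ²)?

The 8h subshell has l = 5.
m_l ∈ {-5, -4, -3, -2, -1, 0, 1, 2, 3, 4, 5}.
⟨L_z²⟩ = ℏ²·l(l+1)/3 = 10ℏ².

⟨L_z²⟩ = 10 ℏ²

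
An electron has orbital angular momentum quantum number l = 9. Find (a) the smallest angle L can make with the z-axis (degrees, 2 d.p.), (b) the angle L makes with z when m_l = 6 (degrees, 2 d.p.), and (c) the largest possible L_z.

θ_min ≈ 18.43°; θ(m_l=6) ≈ 50.77°; L_z,max = 9ℏ

cos θ_min = 9/√90, so θ_min ≈ 18.43°.
For m_l = 6: cos θ = 6/√90, θ ≈ 50.77°.
L_z,max = lℏ = 9ℏ.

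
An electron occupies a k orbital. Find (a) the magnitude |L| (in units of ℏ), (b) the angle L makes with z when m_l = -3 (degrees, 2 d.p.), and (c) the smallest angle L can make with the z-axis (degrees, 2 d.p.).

A k state has l = 7.
|L| = ℏ√(7·8) = 2√14 ℏ ≈ 7.483ℏ.
For m_l = -3: cos θ = -3/√56, θ ≈ 113.63°.
cos θ_min = 7/√56, so θ_min ≈ 20.70°.

|L| = 2√14 ℏ ≈ 7.483ℏ; θ(m_l=-3) ≈ 113.63°; θ_min ≈ 20.70°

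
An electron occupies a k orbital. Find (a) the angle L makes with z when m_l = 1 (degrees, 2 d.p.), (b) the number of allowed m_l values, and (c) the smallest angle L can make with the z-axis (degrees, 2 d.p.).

θ(m_l=1) ≈ 82.32°; 15 values; θ_min ≈ 20.70°

The letter k corresponds to l = 7.
For m_l = 1: cos θ = 1/√56, θ ≈ 82.32°.
There are 2l+1 = 15 values of m_l.
cos θ_min = 7/√56, so θ_min ≈ 20.70°.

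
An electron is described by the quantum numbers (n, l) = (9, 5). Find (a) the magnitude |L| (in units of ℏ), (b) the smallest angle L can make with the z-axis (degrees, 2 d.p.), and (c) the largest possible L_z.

|L| = ℏ√(5·6) = √30 ℏ ≈ 5.477ℏ.
cos θ_min = 5/√30, so θ_min ≈ 24.09°.
L_z,max = lℏ = 5ℏ.

|L| = √30 ℏ ≈ 5.477ℏ; θ_min ≈ 24.09°; L_z,max = 5ℏ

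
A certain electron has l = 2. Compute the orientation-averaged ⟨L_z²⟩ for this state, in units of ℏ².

The allowed m_l values are -2, -1, 0, 1, 2.
Average of L_z² over 5 states: 10/5 ℏ² = 2 ℏ².

⟨L_z²⟩ = 2 ℏ²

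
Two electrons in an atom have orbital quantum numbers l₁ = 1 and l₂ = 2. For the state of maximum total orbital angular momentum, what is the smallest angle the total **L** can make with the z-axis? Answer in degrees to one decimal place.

θ_min ≈ 30.0°

By the triangle rule, |l₁ − l₂| ≤ L ≤ l₁ + l₂.
L ∈ {1, 2, 3}.
The maximum is L = 3, with |L_tot| = ℏ√(3·4) = 2√3 ℏ.
The minimum angle with z is arccos(3/√12) ≈ 30.0°.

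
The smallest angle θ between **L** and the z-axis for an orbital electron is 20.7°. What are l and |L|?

cos²θ_min = l/(l+1) = 0.8751.
l = cos²θ/sin²θ ≈ 7.
Then |L| = ℏ√(7·8) = 2√14 ℏ.

l = 7, |L| = 2√14 ℏ ≈ 7.483ℏ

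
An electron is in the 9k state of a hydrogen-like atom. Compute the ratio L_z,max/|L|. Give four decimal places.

The 9k subshell has l = 7.
|L| = 2√14 ℏ ≈ 7.4833ℏ, while L_z,max = lℏ = 7ℏ.
L_z,max/|L| = 7/√56 = 0.9354.

L_z,max/|L| = 0.9354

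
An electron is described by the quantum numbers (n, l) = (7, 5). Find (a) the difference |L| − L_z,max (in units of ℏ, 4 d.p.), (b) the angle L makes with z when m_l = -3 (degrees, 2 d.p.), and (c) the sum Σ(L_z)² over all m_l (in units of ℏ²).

|L| − L_z,max = (√30 − 5)ℏ ≈ 0.4772ℏ.
For m_l = -3: cos θ = -3/√30, θ ≈ 123.21°.
Σ m_l² = 110, so Σ(L_z)² = 110 ℏ².

|L|−L_z,max ≈ 0.4772ℏ; θ(m_l=-3) ≈ 123.21°; Σ(L_z)² = 110 ℏ²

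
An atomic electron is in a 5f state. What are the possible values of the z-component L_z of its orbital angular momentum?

The 5f subshell has l = 3.
L_z = m_l ℏ with m_l ranging from −l to +l in integer steps.
For l = 3: m_l ∈ {-3, -2, -1, 0, 1, 2, 3}.

L_z ∈ {−3ℏ, −2ℏ, −ℏ, 0, ℏ, 2ℏ, 3ℏ}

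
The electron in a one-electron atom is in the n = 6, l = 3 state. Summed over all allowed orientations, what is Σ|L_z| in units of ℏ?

Σ|L_z| = 12 ℏ

The allowed m_l values are -3, -2, -1, 0, 1, 2, 3.
Σ|m_l| = 2(1+2+…+3) = 12.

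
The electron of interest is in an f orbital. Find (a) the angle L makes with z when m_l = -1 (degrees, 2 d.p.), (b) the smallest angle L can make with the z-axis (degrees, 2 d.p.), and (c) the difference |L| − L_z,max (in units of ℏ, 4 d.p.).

θ(m_l=-1) ≈ 106.78°; θ_min ≈ 30.00°; |L|−L_z,max ≈ 0.4641ℏ

For an f orbital, l = 3.
For m_l = -1: cos θ = -1/√12, θ ≈ 106.78°.
cos θ_min = 3/√12, so θ_min ≈ 30.00°.
|L| − L_z,max = (2√3 − 3)ℏ ≈ 0.4641ℏ.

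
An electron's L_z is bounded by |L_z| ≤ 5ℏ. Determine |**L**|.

L_z,max = lℏ, so l = 5.
Then |L| = ℏ√(5·6) = √30 ℏ.

|L| = √30 ℏ ≈ 5.477ℏ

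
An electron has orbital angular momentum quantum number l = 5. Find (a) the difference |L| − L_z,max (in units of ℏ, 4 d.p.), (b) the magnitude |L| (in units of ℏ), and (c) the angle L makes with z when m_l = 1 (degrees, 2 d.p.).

|L| − L_z,max = (√30 − 5)ℏ ≈ 0.4772ℏ.
|L| = ℏ√(5·6) = √30 ℏ ≈ 5.477ℏ.
For m_l = 1: cos θ = 1/√30, θ ≈ 79.48°.

|L|−L_z,max ≈ 0.4772ℏ; |L| = √30 ℏ ≈ 5.477ℏ; θ(m_l=1) ≈ 79.48°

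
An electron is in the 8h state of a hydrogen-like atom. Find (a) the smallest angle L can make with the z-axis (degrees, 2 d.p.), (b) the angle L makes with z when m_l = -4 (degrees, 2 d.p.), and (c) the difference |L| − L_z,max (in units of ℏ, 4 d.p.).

The 8h subshell has l = 5.
cos θ_min = 5/√30, so θ_min ≈ 24.09°.
For m_l = -4: cos θ = -4/√30, θ ≈ 136.91°.
|L| − L_z,max = (√30 − 5)ℏ ≈ 0.4772ℏ.

θ_min ≈ 24.09°; θ(m_l=-4) ≈ 136.91°; |L|−L_z,max ≈ 0.4772ℏ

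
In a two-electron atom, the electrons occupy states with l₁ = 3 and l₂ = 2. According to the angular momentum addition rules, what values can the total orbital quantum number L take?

L = 1, 2, 3, 4, 5

Angular momentum addition gives L = |l₁ − l₂|, …, l₁ + l₂.
So L can be 1, 2, 3, 4, 5.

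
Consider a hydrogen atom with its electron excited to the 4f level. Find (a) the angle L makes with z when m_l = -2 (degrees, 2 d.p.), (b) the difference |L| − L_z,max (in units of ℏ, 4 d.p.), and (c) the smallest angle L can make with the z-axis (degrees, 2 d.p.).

θ(m_l=-2) ≈ 125.26°; |L|−L_z,max ≈ 0.4641ℏ; θ_min ≈ 30.00°

The 4f level has l = 3.
For m_l = -2: cos θ = -2/√12, θ ≈ 125.26°.
|L| − L_z,max = (2√3 − 3)ℏ ≈ 0.4641ℏ.
cos θ_min = 3/√12, so θ_min ≈ 30.00°.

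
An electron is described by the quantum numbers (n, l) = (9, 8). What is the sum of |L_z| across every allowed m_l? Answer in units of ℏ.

Σ|L_z| = 72 ℏ

The allowed m_l values are -8, -7, -6, -5, -4, -3, -2, -1, 0, 1, 2, 3, 4, 5, 6, 7, 8.
Σ|m_l| = 2·8(8+1)/2 = 72.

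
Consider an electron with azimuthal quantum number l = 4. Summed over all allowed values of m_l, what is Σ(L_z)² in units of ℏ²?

Σ(L_z)² = 60 ℏ²

The allowed m_l values are -4, -3, -2, -1, 0, 1, 2, 3, 4.
Σ m_l² = l(l+1)(2l+1)/3 = 4·5·9/3 = 60.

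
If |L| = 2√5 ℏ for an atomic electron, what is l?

l = 4

(|L|/ℏ)² = l(l+1) = 20.
l² + l − 20 = 0 ⇒ l = 4.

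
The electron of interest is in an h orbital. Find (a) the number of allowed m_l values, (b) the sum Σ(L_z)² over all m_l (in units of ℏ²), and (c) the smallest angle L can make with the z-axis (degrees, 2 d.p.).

An h state has l = 5.
There are 2l+1 = 11 values of m_l.
Σ m_l² = 110, so Σ(L_z)² = 110 ℏ².
cos θ_min = 5/√30, so θ_min ≈ 24.09°.

11 values; Σ(L_z)² = 110 ℏ²; θ_min ≈ 24.09°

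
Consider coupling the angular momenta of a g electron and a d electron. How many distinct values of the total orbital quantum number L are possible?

5

The total orbital quantum number L ranges from |l₁ − l₂| to l₁ + l₂ in integer steps.
L ∈ {2, 3, 4, 5, 6}.
That is 5 values.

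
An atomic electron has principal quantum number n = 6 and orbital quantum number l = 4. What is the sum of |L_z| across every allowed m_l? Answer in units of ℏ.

m_l ∈ {-4, -3, -2, -1, 0, 1, 2, 3, 4}.
Σ|m_l| = l(l+1) = 20.

Σ|L_z| = 20 ℏ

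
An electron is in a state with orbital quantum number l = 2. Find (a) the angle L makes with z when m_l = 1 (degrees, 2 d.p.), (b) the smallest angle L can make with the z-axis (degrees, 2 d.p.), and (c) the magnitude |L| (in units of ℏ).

For m_l = 1: cos θ = 1/√6, θ ≈ 65.91°.
cos θ_min = 2/√6, so θ_min ≈ 35.26°.
|L| = ℏ√(2·3) = √6 ℏ ≈ 2.449ℏ.

θ(m_l=1) ≈ 65.91°; θ_min ≈ 35.26°; |L| = √6 ℏ ≈ 2.449ℏ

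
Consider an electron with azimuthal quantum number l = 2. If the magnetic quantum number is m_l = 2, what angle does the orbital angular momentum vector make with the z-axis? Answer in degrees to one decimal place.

θ ≈ 35.3°

|L| = ℏ√(l(l+1)) = √6 ℏ.
L_z = m_l ℏ = 2ℏ.
cos θ = L_z/|L| = 2/√6, so θ ≈ 35.3°.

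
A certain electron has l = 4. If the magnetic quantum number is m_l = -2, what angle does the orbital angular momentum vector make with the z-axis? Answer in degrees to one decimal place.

θ ≈ 116.6°

|L|² = l(l+1)ℏ² = 20ℏ², so |L| = 2√5 ℏ.
L_z = m_l ℏ = −2ℏ.
cos θ = L_z/|L| = -2/√20, so θ ≈ 116.6°.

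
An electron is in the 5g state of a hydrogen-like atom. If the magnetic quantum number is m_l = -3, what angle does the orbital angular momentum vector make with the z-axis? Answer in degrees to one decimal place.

θ ≈ 132.1°

For 5g, l = 4.
|L| = √(l(l+1)) ℏ = 2√5 ℏ.
L_z = m_l ℏ = −3ℏ.
cos θ = L_z/|L| = -3/√20, so θ ≈ 132.1°.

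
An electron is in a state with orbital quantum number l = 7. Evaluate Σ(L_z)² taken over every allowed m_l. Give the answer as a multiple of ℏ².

Σ(L_z)² = 280 ℏ²

The allowed m_l values are -7, -6, -5, -4, -3, -2, -1, 0, 1, 2, 3, 4, 5, 6, 7.
Σ m_l² = 2·(1 + 4 + 9 + 16 + 25 + 36 + 49) = 280.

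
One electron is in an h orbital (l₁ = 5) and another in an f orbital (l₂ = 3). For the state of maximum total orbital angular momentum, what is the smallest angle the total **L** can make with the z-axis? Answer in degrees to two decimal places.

By the triangle rule, |l₁ − l₂| ≤ L ≤ l₁ + l₂.
Allowed values: L = 2, 3, 4, 5, 6, 7, 8.
The maximum is L = 8, with |L_tot| = ℏ√(8·9) = 6√2 ℏ.
The minimum angle with z is arccos(8/√72) ≈ 19.47°.

θ_min ≈ 19.47°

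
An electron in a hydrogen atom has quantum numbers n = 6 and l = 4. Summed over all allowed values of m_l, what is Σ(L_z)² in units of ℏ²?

Σ(L_z)² = 60 ℏ²

The allowed m_l values are -4, -3, -2, -1, 0, 1, 2, 3, 4.
Σ m_l² = 2·(1 + 4 + 9 + 16) = 60.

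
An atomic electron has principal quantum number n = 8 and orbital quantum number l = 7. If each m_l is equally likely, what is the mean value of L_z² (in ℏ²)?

The allowed m_l values are -7, -6, -5, -4, -3, -2, -1, 0, 1, 2, 3, 4, 5, 6, 7.
Average of L_z² over 15 states: 280/15 ℏ² = 18.67 ℏ².

⟨L_z²⟩ = 18.67 ℏ²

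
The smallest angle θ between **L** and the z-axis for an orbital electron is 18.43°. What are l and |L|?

l = 9, |L| = 3√10 ℏ ≈ 9.487ℏ

cos²θ_min = l/(l+1) = 0.9001.
Solving: l = 9.
Then |L| = ℏ√(9·10) = 3√10 ℏ.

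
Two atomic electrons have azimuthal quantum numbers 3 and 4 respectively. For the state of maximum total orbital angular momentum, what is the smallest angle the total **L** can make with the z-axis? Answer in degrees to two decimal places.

By the triangle rule, |l₁ − l₂| ≤ L ≤ l₁ + l₂.
Allowed values: L = 1, 2, 3, 4, 5, 6, 7.
The maximum is L = 7, with |L_tot| = ℏ√(7·8) = 2√14 ℏ.
The minimum angle with z is arccos(7/√56) ≈ 20.70°.

θ_min ≈ 20.70°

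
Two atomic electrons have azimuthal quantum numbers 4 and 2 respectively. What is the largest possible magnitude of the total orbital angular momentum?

L runs from |4 − 2| = 2 to 4 + 2 = 6.
Allowed values: L = 2, 3, 4, 5, 6.
The largest magnitude corresponds to L = 6: |L_tot| = ℏ√(6·7) = √42 ℏ.

|L_tot|_max = √42 ℏ ≈ 6.481ℏ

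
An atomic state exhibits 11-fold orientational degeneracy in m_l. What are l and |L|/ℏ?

l = 5, |L| = √30 ℏ ≈ 5.477ℏ

2l + 1 = 11 ⇒ l = 5.
Then |L| = √(l(l+1)) ℏ = √30 ℏ.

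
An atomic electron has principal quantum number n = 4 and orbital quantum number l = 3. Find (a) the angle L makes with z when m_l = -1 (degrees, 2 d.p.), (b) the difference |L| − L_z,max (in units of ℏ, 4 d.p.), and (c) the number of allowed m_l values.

θ(m_l=-1) ≈ 106.78°; |L|−L_z,max ≈ 0.4641ℏ; 7 values

For m_l = -1: cos θ = -1/√12, θ ≈ 106.78°.
|L| − L_z,max = (2√3 − 3)ℏ ≈ 0.4641ℏ.
There are 2l+1 = 7 values of m_l.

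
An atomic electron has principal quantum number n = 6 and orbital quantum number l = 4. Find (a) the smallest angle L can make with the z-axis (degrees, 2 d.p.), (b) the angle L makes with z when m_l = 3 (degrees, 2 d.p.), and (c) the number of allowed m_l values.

θ_min ≈ 26.57°; θ(m_l=3) ≈ 47.87°; 9 values

cos θ_min = 4/√20, so θ_min ≈ 26.57°.
For m_l = 3: cos θ = 3/√20, θ ≈ 47.87°.
There are 2l+1 = 9 values of m_l.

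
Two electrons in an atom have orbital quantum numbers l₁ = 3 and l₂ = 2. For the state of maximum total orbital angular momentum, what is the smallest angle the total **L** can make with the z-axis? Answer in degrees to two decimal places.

θ_min ≈ 24.09°

L runs from |3 − 2| = 1 to 3 + 2 = 5.
L ∈ {1, 2, 3, 4, 5}.
The maximum is L = 5, with |L_tot| = ℏ√(5·6) = √30 ℏ.
The minimum angle with z is arccos(5/√30) ≈ 24.09°.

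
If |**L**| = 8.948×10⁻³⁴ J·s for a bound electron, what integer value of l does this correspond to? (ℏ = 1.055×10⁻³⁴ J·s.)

l = 8

|L|/ℏ = (8.948×10⁻³⁴)/(1.055×10⁻³⁴) ≈ 8.482.
(|L|/ℏ)² = l(l+1) ≈ 71.94 ⇒ l = 8.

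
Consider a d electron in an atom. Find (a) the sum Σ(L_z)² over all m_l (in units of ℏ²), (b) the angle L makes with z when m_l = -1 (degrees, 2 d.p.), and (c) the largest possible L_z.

A d state has l = 2.
Σ m_l² = 10, so Σ(L_z)² = 10 ℏ².
For m_l = -1: cos θ = -1/√6, θ ≈ 114.09°.
L_z,max = lℏ = 2ℏ.

Σ(L_z)² = 10 ℏ²; θ(m_l=-1) ≈ 114.09°; L_z,max = 2ℏ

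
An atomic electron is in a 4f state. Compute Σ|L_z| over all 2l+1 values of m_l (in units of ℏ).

4f means n = 4, l = 3.
The allowed m_l values are -3, -2, -1, 0, 1, 2, 3.
Σ|m_l| = 2(1+2+…+3) = 12.

Σ|L_z| = 12 ℏ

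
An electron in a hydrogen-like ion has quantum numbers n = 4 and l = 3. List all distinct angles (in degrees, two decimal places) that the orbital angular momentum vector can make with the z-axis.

θ ∈ {30.00°, 54.74°, 73.22°, 90.00°, 106.78°, 125.26°, 150.00°}

|L| = √(l(l+1)) ℏ = 2√3 ℏ.
cos θ = m_l/√12 for each m_l ∈ {-3, -2, -1, 0, 1, 2, 3}.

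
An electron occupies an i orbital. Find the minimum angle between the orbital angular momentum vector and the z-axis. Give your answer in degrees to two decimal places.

For an i orbital, l = 6.
|L| = ℏ√(l(l+1)) = √42 ℏ.
The smallest angle corresponds to the largest L_z, i.e. m_l = l = 6, giving L_z = 6ℏ.
cos θ_min = 6/√42, so θ_min ≈ 22.21°.

θ_min ≈ 22.21°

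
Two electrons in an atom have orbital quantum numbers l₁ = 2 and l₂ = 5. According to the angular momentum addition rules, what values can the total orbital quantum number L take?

L = 3, 4, 5, 6, 7

The total orbital quantum number L ranges from |l₁ − l₂| to l₁ + l₂ in integer steps.
So L can be 3, 4, 5, 6, 7.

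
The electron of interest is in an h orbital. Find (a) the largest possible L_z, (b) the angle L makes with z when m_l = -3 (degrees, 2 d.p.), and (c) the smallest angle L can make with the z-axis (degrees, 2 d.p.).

L_z,max = 5ℏ; θ(m_l=-3) ≈ 123.21°; θ_min ≈ 24.09°

For an h orbital, l = 5.
L_z,max = lℏ = 5ℏ.
For m_l = -3: cos θ = -3/√30, θ ≈ 123.21°.
cos θ_min = 5/√30, so θ_min ≈ 24.09°.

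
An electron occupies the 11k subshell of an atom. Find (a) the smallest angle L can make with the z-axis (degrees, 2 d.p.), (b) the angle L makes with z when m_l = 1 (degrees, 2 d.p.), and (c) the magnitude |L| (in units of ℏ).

θ_min ≈ 20.70°; θ(m_l=1) ≈ 82.32°; |L| = 2√14 ℏ ≈ 7.483ℏ

The 11k subshell has l = 7.
cos θ_min = 7/√56, so θ_min ≈ 20.70°.
For m_l = 1: cos θ = 1/√56, θ ≈ 82.32°.
|L| = ℏ√(7·8) = 2√14 ℏ ≈ 7.483ℏ.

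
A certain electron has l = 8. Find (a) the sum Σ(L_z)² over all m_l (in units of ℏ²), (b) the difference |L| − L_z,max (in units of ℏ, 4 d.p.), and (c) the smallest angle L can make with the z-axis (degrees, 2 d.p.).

Σ(L_z)² = 408 ℏ²; |L|−L_z,max ≈ 0.4853ℏ; θ_min ≈ 19.47°

Σ m_l² = 408, so Σ(L_z)² = 408 ℏ².
|L| − L_z,max = (6√2 − 8)ℏ ≈ 0.4853ℏ.
cos θ_min = 8/√72, so θ_min ≈ 19.47°.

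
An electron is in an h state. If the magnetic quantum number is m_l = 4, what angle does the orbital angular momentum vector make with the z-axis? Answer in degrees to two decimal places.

θ ≈ 43.09°

The letter h corresponds to l = 5.
|L|² = l(l+1)ℏ² = 30ℏ², so |L| = √30 ℏ.
L_z = m_l ℏ = 4ℏ.
cos θ = L_z/|L| = 4/√30, so θ ≈ 43.09°.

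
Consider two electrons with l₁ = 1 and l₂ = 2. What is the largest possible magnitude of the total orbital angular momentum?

The total orbital quantum number L ranges from |l₁ − l₂| to l₁ + l₂ in integer steps.
Allowed values: L = 1, 2, 3.
The largest magnitude corresponds to L = 3: |L_tot| = ℏ√(3·4) = 2√3 ℏ.

|L_tot|_max = 2√3 ℏ ≈ 3.464ℏ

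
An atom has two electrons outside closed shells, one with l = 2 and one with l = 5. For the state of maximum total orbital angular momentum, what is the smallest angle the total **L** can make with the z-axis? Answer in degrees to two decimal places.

Angular momentum addition gives L = |l₁ − l₂|, …, l₁ + l₂.
L ∈ {3, 4, 5, 6, 7}.
The maximum is L = 7, with |L_tot| = ℏ√(7·8) = 2√14 ℏ.
The minimum angle with z is arccos(7/√56) ≈ 20.70°.

θ_min ≈ 20.70°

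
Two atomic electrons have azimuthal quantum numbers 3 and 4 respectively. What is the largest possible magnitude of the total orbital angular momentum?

By the triangle rule, |l₁ − l₂| ≤ L ≤ l₁ + l₂.
Allowed values: L = 1, 2, 3, 4, 5, 6, 7.
The largest magnitude corresponds to L = 7: |L_tot| = ℏ√(7·8) = 2√14 ℏ.

|L_tot|_max = 2√14 ℏ ≈ 7.483ℏ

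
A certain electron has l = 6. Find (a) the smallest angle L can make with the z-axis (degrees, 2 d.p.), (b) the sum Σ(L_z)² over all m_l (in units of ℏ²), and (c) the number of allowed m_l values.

θ_min ≈ 22.21°; Σ(L_z)² = 182 ℏ²; 13 values

cos θ_min = 6/√42, so θ_min ≈ 22.21°.
Σ m_l² = 182, so Σ(L_z)² = 182 ℏ².
There are 2l+1 = 13 values of m_l.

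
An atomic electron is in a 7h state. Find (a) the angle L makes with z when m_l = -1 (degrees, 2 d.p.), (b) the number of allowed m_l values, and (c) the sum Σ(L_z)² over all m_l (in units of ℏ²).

θ(m_l=-1) ≈ 100.52°; 11 values; Σ(L_z)² = 110 ℏ²

The 7h subshell has l = 5.
For m_l = -1: cos θ = -1/√30, θ ≈ 100.52°.
There are 2l+1 = 11 values of m_l.
Σ m_l² = 110, so Σ(L_z)² = 110 ℏ².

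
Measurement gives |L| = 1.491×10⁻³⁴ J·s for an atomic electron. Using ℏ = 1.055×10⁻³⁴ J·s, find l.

Dividing by ℏ: |L|/ℏ ≈ 1.413.
Set l(l+1) = 2.00; the integer solution is l = 1.

l = 1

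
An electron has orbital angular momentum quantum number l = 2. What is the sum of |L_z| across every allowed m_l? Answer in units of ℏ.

Σ|L_z| = 6 ℏ

m_l ∈ {-2, -1, 0, 1, 2}.
Σ|m_l| = l(l+1) = 6.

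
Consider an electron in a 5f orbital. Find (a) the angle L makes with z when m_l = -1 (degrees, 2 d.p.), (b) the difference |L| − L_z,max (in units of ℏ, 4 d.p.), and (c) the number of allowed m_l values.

θ(m_l=-1) ≈ 106.78°; |L|−L_z,max ≈ 0.4641ℏ; 7 values

The 5f subshell has l = 3.
For m_l = -1: cos θ = -1/√12, θ ≈ 106.78°.
|L| − L_z,max = (2√3 − 3)ℏ ≈ 0.4641ℏ.
There are 2l+1 = 7 values of m_l.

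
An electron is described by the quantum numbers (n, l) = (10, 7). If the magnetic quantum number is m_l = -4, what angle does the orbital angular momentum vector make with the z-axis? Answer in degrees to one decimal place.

θ ≈ 122.3°

|L| = √(l(l+1)) ℏ = 2√14 ℏ.
L_z = m_l ℏ = −4ℏ.
cos θ = L_z/|L| = -4/√56, so θ ≈ 122.3°.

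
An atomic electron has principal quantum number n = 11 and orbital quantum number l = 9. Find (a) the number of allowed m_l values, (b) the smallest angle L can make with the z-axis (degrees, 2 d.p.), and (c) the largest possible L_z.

There are 2l+1 = 19 values of m_l.
cos θ_min = 9/√90, so θ_min ≈ 18.43°.
L_z,max = lℏ = 9ℏ.

19 values; θ_min ≈ 18.43°; L_z,max = 9ℏ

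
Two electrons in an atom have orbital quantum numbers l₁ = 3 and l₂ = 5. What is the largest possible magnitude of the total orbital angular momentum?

L runs from |3 − 5| = 2 to 3 + 5 = 8.
Allowed values: L = 2, 3, 4, 5, 6, 7, 8.
The largest magnitude corresponds to L = 8: |L_tot| = ℏ√(8·9) = 6√2 ℏ.

|L_tot|_max = 6√2 ℏ ≈ 8.485ℏ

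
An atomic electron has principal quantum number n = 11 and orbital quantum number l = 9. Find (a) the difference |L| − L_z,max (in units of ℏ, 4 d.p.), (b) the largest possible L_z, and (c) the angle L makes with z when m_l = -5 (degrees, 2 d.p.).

|L|−L_z,max ≈ 0.4868ℏ; L_z,max = 9ℏ; θ(m_l=-5) ≈ 121.81°

|L| − L_z,max = (3√10 − 9)ℏ ≈ 0.4868ℏ.
L_z,max = lℏ = 9ℏ.
For m_l = -5: cos θ = -5/√90, θ ≈ 121.81°.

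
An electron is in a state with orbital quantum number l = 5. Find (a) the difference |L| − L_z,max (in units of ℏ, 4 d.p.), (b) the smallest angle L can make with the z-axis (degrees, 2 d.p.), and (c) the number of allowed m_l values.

|L| − L_z,max = (√30 − 5)ℏ ≈ 0.4772ℏ.
cos θ_min = 5/√30, so θ_min ≈ 24.09°.
There are 2l+1 = 11 values of m_l.

|L|−L_z,max ≈ 0.4772ℏ; θ_min ≈ 24.09°; 11 values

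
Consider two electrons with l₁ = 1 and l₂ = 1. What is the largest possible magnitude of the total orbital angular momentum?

|L_tot|_max = √6 ℏ ≈ 2.449ℏ

By the triangle rule, |l₁ − l₂| ≤ L ≤ l₁ + l₂.
So L can be 0, 1, 2.
The largest magnitude corresponds to L = 2: |L_tot| = ℏ√(2·3) = √6 ℏ.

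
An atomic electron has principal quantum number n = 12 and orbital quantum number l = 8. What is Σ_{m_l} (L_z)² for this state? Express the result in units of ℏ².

The allowed m_l values are -8, -7, -6, -5, -4, -3, -2, -1, 0, 1, 2, 3, 4, 5, 6, 7, 8.
Summing m² from −8 to 8: Σ m_l² = 408.

Σ(L_z)² = 408 ℏ²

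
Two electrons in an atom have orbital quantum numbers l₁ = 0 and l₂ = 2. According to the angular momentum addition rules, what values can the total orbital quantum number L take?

L = 2

The total orbital quantum number L ranges from |l₁ − l₂| to l₁ + l₂ in integer steps.
So L can be 2.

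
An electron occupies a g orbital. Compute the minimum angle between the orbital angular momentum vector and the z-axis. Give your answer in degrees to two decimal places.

A g state has l = 4.
|L|² = l(l+1)ℏ² = 20ℏ², so |L| = 2√5 ℏ.
The smallest angle corresponds to the largest L_z, i.e. m_l = l = 4, giving L_z = 4ℏ.
cos θ_min = 4/√20, so θ_min ≈ 26.57°.

θ_min ≈ 26.57°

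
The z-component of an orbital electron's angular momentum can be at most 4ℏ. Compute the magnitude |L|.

|L| = 2√5 ℏ ≈ 4.472ℏ

L_z,max = lℏ, so l = 4.
|L| = √(l(l+1)) ℏ = 2√5 ℏ.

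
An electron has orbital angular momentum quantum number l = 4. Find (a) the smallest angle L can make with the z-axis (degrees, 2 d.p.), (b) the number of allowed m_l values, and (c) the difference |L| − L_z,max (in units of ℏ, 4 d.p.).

cos θ_min = 4/√20, so θ_min ≈ 26.57°.
There are 2l+1 = 9 values of m_l.
|L| − L_z,max = (2√5 − 4)ℏ ≈ 0.4721ℏ.

θ_min ≈ 26.57°; 9 values; |L|−L_z,max ≈ 0.4721ℏ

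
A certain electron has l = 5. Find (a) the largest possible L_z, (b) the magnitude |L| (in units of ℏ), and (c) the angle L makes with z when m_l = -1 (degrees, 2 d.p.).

L_z,max = lℏ = 5ℏ.
|L| = ℏ√(5·6) = √30 ℏ ≈ 5.477ℏ.
For m_l = -1: cos θ = -1/√30, θ ≈ 100.52°.

L_z,max = 5ℏ; |L| = √30 ℏ ≈ 5.477ℏ; θ(m_l=-1) ≈ 100.52°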